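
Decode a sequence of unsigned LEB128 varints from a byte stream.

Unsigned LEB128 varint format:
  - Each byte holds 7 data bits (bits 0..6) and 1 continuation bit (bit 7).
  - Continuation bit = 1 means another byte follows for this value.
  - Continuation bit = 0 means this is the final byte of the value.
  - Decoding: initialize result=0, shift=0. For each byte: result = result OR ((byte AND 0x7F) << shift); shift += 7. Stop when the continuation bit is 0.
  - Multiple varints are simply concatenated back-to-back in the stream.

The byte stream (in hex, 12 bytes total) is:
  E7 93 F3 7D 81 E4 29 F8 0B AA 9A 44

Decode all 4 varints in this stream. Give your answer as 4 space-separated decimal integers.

Answer: 264030695 684545 1528 1117482

Derivation:
  byte[0]=0xE7 cont=1 payload=0x67=103: acc |= 103<<0 -> acc=103 shift=7
  byte[1]=0x93 cont=1 payload=0x13=19: acc |= 19<<7 -> acc=2535 shift=14
  byte[2]=0xF3 cont=1 payload=0x73=115: acc |= 115<<14 -> acc=1886695 shift=21
  byte[3]=0x7D cont=0 payload=0x7D=125: acc |= 125<<21 -> acc=264030695 shift=28 [end]
Varint 1: bytes[0:4] = E7 93 F3 7D -> value 264030695 (4 byte(s))
  byte[4]=0x81 cont=1 payload=0x01=1: acc |= 1<<0 -> acc=1 shift=7
  byte[5]=0xE4 cont=1 payload=0x64=100: acc |= 100<<7 -> acc=12801 shift=14
  byte[6]=0x29 cont=0 payload=0x29=41: acc |= 41<<14 -> acc=684545 shift=21 [end]
Varint 2: bytes[4:7] = 81 E4 29 -> value 684545 (3 byte(s))
  byte[7]=0xF8 cont=1 payload=0x78=120: acc |= 120<<0 -> acc=120 shift=7
  byte[8]=0x0B cont=0 payload=0x0B=11: acc |= 11<<7 -> acc=1528 shift=14 [end]
Varint 3: bytes[7:9] = F8 0B -> value 1528 (2 byte(s))
  byte[9]=0xAA cont=1 payload=0x2A=42: acc |= 42<<0 -> acc=42 shift=7
  byte[10]=0x9A cont=1 payload=0x1A=26: acc |= 26<<7 -> acc=3370 shift=14
  byte[11]=0x44 cont=0 payload=0x44=68: acc |= 68<<14 -> acc=1117482 shift=21 [end]
Varint 4: bytes[9:12] = AA 9A 44 -> value 1117482 (3 byte(s))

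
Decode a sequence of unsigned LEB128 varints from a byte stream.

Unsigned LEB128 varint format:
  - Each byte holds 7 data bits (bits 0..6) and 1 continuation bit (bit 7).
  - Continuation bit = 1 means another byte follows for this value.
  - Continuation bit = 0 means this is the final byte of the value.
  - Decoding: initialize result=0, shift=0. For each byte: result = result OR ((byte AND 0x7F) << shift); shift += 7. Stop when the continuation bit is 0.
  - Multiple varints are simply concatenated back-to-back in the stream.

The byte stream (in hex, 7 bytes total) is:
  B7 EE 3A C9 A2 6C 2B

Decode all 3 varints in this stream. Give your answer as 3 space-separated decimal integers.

Answer: 964407 1773897 43

Derivation:
  byte[0]=0xB7 cont=1 payload=0x37=55: acc |= 55<<0 -> acc=55 shift=7
  byte[1]=0xEE cont=1 payload=0x6E=110: acc |= 110<<7 -> acc=14135 shift=14
  byte[2]=0x3A cont=0 payload=0x3A=58: acc |= 58<<14 -> acc=964407 shift=21 [end]
Varint 1: bytes[0:3] = B7 EE 3A -> value 964407 (3 byte(s))
  byte[3]=0xC9 cont=1 payload=0x49=73: acc |= 73<<0 -> acc=73 shift=7
  byte[4]=0xA2 cont=1 payload=0x22=34: acc |= 34<<7 -> acc=4425 shift=14
  byte[5]=0x6C cont=0 payload=0x6C=108: acc |= 108<<14 -> acc=1773897 shift=21 [end]
Varint 2: bytes[3:6] = C9 A2 6C -> value 1773897 (3 byte(s))
  byte[6]=0x2B cont=0 payload=0x2B=43: acc |= 43<<0 -> acc=43 shift=7 [end]
Varint 3: bytes[6:7] = 2B -> value 43 (1 byte(s))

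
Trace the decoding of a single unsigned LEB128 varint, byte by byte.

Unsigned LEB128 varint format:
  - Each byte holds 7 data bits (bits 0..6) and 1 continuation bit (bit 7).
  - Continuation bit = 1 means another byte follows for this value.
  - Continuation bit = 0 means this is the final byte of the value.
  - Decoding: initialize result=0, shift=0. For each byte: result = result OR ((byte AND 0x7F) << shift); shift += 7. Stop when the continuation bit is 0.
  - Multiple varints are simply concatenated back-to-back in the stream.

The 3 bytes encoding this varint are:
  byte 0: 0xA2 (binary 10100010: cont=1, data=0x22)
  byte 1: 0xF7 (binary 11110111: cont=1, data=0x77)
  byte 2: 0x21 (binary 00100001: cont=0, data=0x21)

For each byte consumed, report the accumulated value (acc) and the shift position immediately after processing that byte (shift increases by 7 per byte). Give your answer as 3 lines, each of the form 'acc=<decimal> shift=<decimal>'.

Answer: acc=34 shift=7
acc=15266 shift=14
acc=555938 shift=21

Derivation:
byte 0=0xA2: payload=0x22=34, contrib = 34<<0 = 34; acc -> 34, shift -> 7
byte 1=0xF7: payload=0x77=119, contrib = 119<<7 = 15232; acc -> 15266, shift -> 14
byte 2=0x21: payload=0x21=33, contrib = 33<<14 = 540672; acc -> 555938, shift -> 21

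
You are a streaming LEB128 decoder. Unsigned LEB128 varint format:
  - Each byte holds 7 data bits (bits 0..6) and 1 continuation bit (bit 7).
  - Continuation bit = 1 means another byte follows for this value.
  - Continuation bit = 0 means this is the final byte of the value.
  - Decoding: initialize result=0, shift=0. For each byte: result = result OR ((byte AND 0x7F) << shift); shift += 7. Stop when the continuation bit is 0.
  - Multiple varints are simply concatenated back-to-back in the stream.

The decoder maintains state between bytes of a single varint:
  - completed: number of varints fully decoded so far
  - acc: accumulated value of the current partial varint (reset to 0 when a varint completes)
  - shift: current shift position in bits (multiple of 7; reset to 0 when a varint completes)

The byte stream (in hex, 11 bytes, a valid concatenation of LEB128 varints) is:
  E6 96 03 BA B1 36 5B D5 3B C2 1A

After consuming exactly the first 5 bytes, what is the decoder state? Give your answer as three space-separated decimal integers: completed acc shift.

Answer: 1 6330 14

Derivation:
byte[0]=0xE6 cont=1 payload=0x66: acc |= 102<<0 -> completed=0 acc=102 shift=7
byte[1]=0x96 cont=1 payload=0x16: acc |= 22<<7 -> completed=0 acc=2918 shift=14
byte[2]=0x03 cont=0 payload=0x03: varint #1 complete (value=52070); reset -> completed=1 acc=0 shift=0
byte[3]=0xBA cont=1 payload=0x3A: acc |= 58<<0 -> completed=1 acc=58 shift=7
byte[4]=0xB1 cont=1 payload=0x31: acc |= 49<<7 -> completed=1 acc=6330 shift=14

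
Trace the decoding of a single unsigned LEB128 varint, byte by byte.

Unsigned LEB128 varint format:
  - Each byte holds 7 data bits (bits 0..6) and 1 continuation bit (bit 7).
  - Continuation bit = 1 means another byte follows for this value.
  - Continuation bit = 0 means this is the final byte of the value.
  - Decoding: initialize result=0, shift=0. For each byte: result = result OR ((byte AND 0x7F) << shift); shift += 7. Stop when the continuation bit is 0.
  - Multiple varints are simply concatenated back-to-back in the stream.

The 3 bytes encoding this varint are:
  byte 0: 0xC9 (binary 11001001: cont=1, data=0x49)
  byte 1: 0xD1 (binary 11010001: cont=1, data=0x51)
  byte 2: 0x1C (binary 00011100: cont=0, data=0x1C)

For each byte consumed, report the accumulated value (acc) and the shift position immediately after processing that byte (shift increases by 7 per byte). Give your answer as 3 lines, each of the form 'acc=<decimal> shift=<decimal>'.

byte 0=0xC9: payload=0x49=73, contrib = 73<<0 = 73; acc -> 73, shift -> 7
byte 1=0xD1: payload=0x51=81, contrib = 81<<7 = 10368; acc -> 10441, shift -> 14
byte 2=0x1C: payload=0x1C=28, contrib = 28<<14 = 458752; acc -> 469193, shift -> 21

Answer: acc=73 shift=7
acc=10441 shift=14
acc=469193 shift=21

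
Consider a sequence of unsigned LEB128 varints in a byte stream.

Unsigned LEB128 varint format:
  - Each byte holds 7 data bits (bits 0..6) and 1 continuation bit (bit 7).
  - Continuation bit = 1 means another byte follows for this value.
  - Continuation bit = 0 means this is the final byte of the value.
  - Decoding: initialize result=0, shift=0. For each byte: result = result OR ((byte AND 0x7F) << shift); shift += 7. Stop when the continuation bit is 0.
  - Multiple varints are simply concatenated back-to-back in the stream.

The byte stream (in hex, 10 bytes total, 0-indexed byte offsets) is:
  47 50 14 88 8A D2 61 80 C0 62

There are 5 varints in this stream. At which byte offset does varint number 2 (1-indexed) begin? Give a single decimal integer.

  byte[0]=0x47 cont=0 payload=0x47=71: acc |= 71<<0 -> acc=71 shift=7 [end]
Varint 1: bytes[0:1] = 47 -> value 71 (1 byte(s))
  byte[1]=0x50 cont=0 payload=0x50=80: acc |= 80<<0 -> acc=80 shift=7 [end]
Varint 2: bytes[1:2] = 50 -> value 80 (1 byte(s))
  byte[2]=0x14 cont=0 payload=0x14=20: acc |= 20<<0 -> acc=20 shift=7 [end]
Varint 3: bytes[2:3] = 14 -> value 20 (1 byte(s))
  byte[3]=0x88 cont=1 payload=0x08=8: acc |= 8<<0 -> acc=8 shift=7
  byte[4]=0x8A cont=1 payload=0x0A=10: acc |= 10<<7 -> acc=1288 shift=14
  byte[5]=0xD2 cont=1 payload=0x52=82: acc |= 82<<14 -> acc=1344776 shift=21
  byte[6]=0x61 cont=0 payload=0x61=97: acc |= 97<<21 -> acc=204768520 shift=28 [end]
Varint 4: bytes[3:7] = 88 8A D2 61 -> value 204768520 (4 byte(s))
  byte[7]=0x80 cont=1 payload=0x00=0: acc |= 0<<0 -> acc=0 shift=7
  byte[8]=0xC0 cont=1 payload=0x40=64: acc |= 64<<7 -> acc=8192 shift=14
  byte[9]=0x62 cont=0 payload=0x62=98: acc |= 98<<14 -> acc=1613824 shift=21 [end]
Varint 5: bytes[7:10] = 80 C0 62 -> value 1613824 (3 byte(s))

Answer: 1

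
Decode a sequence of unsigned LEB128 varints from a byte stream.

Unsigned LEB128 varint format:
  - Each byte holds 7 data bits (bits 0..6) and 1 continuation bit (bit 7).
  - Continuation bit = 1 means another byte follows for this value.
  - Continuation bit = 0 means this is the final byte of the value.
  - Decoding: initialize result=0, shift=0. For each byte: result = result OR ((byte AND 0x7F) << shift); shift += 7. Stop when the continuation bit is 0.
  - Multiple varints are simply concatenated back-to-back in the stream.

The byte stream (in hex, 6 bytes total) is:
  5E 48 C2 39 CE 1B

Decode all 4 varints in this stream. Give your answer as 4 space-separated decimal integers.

Answer: 94 72 7362 3534

Derivation:
  byte[0]=0x5E cont=0 payload=0x5E=94: acc |= 94<<0 -> acc=94 shift=7 [end]
Varint 1: bytes[0:1] = 5E -> value 94 (1 byte(s))
  byte[1]=0x48 cont=0 payload=0x48=72: acc |= 72<<0 -> acc=72 shift=7 [end]
Varint 2: bytes[1:2] = 48 -> value 72 (1 byte(s))
  byte[2]=0xC2 cont=1 payload=0x42=66: acc |= 66<<0 -> acc=66 shift=7
  byte[3]=0x39 cont=0 payload=0x39=57: acc |= 57<<7 -> acc=7362 shift=14 [end]
Varint 3: bytes[2:4] = C2 39 -> value 7362 (2 byte(s))
  byte[4]=0xCE cont=1 payload=0x4E=78: acc |= 78<<0 -> acc=78 shift=7
  byte[5]=0x1B cont=0 payload=0x1B=27: acc |= 27<<7 -> acc=3534 shift=14 [end]
Varint 4: bytes[4:6] = CE 1B -> value 3534 (2 byte(s))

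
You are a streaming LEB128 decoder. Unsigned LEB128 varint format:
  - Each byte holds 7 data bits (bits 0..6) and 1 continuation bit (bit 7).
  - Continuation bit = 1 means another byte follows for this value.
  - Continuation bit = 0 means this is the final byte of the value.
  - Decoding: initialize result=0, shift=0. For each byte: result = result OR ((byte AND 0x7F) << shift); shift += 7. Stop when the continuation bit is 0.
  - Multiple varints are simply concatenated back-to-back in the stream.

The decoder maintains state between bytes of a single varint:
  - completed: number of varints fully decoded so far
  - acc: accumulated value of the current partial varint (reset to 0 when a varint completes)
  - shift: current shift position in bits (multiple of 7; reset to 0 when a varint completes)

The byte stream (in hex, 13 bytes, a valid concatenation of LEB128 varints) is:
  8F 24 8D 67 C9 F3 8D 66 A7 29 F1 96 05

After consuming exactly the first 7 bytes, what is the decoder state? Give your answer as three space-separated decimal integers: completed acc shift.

byte[0]=0x8F cont=1 payload=0x0F: acc |= 15<<0 -> completed=0 acc=15 shift=7
byte[1]=0x24 cont=0 payload=0x24: varint #1 complete (value=4623); reset -> completed=1 acc=0 shift=0
byte[2]=0x8D cont=1 payload=0x0D: acc |= 13<<0 -> completed=1 acc=13 shift=7
byte[3]=0x67 cont=0 payload=0x67: varint #2 complete (value=13197); reset -> completed=2 acc=0 shift=0
byte[4]=0xC9 cont=1 payload=0x49: acc |= 73<<0 -> completed=2 acc=73 shift=7
byte[5]=0xF3 cont=1 payload=0x73: acc |= 115<<7 -> completed=2 acc=14793 shift=14
byte[6]=0x8D cont=1 payload=0x0D: acc |= 13<<14 -> completed=2 acc=227785 shift=21

Answer: 2 227785 21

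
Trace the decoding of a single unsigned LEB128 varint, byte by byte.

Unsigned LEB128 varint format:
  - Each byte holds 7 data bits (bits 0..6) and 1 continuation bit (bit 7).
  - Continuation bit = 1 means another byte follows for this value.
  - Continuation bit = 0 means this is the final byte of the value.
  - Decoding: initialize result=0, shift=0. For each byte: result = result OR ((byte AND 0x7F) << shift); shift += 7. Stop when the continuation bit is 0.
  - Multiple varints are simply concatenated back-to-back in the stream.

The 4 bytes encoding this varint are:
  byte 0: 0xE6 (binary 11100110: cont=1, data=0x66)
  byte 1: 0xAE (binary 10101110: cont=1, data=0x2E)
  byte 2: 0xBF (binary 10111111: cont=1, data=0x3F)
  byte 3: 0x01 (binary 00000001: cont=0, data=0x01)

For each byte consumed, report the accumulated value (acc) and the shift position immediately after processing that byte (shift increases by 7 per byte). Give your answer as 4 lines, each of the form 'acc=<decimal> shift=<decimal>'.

byte 0=0xE6: payload=0x66=102, contrib = 102<<0 = 102; acc -> 102, shift -> 7
byte 1=0xAE: payload=0x2E=46, contrib = 46<<7 = 5888; acc -> 5990, shift -> 14
byte 2=0xBF: payload=0x3F=63, contrib = 63<<14 = 1032192; acc -> 1038182, shift -> 21
byte 3=0x01: payload=0x01=1, contrib = 1<<21 = 2097152; acc -> 3135334, shift -> 28

Answer: acc=102 shift=7
acc=5990 shift=14
acc=1038182 shift=21
acc=3135334 shift=28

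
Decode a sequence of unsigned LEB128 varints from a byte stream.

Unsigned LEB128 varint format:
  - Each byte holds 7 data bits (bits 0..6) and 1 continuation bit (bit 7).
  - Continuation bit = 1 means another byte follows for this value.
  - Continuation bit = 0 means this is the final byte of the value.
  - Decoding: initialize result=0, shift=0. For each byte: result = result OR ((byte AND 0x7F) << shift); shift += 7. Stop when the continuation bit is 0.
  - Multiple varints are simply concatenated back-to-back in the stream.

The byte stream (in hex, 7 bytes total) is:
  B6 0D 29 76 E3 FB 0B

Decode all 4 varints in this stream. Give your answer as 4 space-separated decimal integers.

Answer: 1718 41 118 196067

Derivation:
  byte[0]=0xB6 cont=1 payload=0x36=54: acc |= 54<<0 -> acc=54 shift=7
  byte[1]=0x0D cont=0 payload=0x0D=13: acc |= 13<<7 -> acc=1718 shift=14 [end]
Varint 1: bytes[0:2] = B6 0D -> value 1718 (2 byte(s))
  byte[2]=0x29 cont=0 payload=0x29=41: acc |= 41<<0 -> acc=41 shift=7 [end]
Varint 2: bytes[2:3] = 29 -> value 41 (1 byte(s))
  byte[3]=0x76 cont=0 payload=0x76=118: acc |= 118<<0 -> acc=118 shift=7 [end]
Varint 3: bytes[3:4] = 76 -> value 118 (1 byte(s))
  byte[4]=0xE3 cont=1 payload=0x63=99: acc |= 99<<0 -> acc=99 shift=7
  byte[5]=0xFB cont=1 payload=0x7B=123: acc |= 123<<7 -> acc=15843 shift=14
  byte[6]=0x0B cont=0 payload=0x0B=11: acc |= 11<<14 -> acc=196067 shift=21 [end]
Varint 4: bytes[4:7] = E3 FB 0B -> value 196067 (3 byte(s))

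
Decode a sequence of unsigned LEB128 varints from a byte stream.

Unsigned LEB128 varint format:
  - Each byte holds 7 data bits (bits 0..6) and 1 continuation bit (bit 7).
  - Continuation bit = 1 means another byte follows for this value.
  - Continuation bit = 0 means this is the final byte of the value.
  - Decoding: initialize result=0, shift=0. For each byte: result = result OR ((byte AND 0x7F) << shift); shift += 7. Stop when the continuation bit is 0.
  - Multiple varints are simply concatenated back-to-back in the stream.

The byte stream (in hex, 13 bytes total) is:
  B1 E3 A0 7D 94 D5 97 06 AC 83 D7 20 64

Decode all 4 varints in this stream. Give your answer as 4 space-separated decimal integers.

  byte[0]=0xB1 cont=1 payload=0x31=49: acc |= 49<<0 -> acc=49 shift=7
  byte[1]=0xE3 cont=1 payload=0x63=99: acc |= 99<<7 -> acc=12721 shift=14
  byte[2]=0xA0 cont=1 payload=0x20=32: acc |= 32<<14 -> acc=537009 shift=21
  byte[3]=0x7D cont=0 payload=0x7D=125: acc |= 125<<21 -> acc=262681009 shift=28 [end]
Varint 1: bytes[0:4] = B1 E3 A0 7D -> value 262681009 (4 byte(s))
  byte[4]=0x94 cont=1 payload=0x14=20: acc |= 20<<0 -> acc=20 shift=7
  byte[5]=0xD5 cont=1 payload=0x55=85: acc |= 85<<7 -> acc=10900 shift=14
  byte[6]=0x97 cont=1 payload=0x17=23: acc |= 23<<14 -> acc=387732 shift=21
  byte[7]=0x06 cont=0 payload=0x06=6: acc |= 6<<21 -> acc=12970644 shift=28 [end]
Varint 2: bytes[4:8] = 94 D5 97 06 -> value 12970644 (4 byte(s))
  byte[8]=0xAC cont=1 payload=0x2C=44: acc |= 44<<0 -> acc=44 shift=7
  byte[9]=0x83 cont=1 payload=0x03=3: acc |= 3<<7 -> acc=428 shift=14
  byte[10]=0xD7 cont=1 payload=0x57=87: acc |= 87<<14 -> acc=1425836 shift=21
  byte[11]=0x20 cont=0 payload=0x20=32: acc |= 32<<21 -> acc=68534700 shift=28 [end]
Varint 3: bytes[8:12] = AC 83 D7 20 -> value 68534700 (4 byte(s))
  byte[12]=0x64 cont=0 payload=0x64=100: acc |= 100<<0 -> acc=100 shift=7 [end]
Varint 4: bytes[12:13] = 64 -> value 100 (1 byte(s))

Answer: 262681009 12970644 68534700 100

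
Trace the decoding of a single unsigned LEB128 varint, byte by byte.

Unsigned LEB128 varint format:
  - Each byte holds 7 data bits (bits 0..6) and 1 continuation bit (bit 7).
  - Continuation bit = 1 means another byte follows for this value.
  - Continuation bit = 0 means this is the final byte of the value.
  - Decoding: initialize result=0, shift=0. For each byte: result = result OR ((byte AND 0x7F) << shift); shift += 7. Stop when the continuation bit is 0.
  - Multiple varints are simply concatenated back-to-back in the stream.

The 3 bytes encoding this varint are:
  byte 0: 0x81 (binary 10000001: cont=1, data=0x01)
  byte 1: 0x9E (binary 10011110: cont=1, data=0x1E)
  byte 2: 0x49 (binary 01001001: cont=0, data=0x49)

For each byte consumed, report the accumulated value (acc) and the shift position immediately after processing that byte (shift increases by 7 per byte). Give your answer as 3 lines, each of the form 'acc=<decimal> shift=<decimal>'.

Answer: acc=1 shift=7
acc=3841 shift=14
acc=1199873 shift=21

Derivation:
byte 0=0x81: payload=0x01=1, contrib = 1<<0 = 1; acc -> 1, shift -> 7
byte 1=0x9E: payload=0x1E=30, contrib = 30<<7 = 3840; acc -> 3841, shift -> 14
byte 2=0x49: payload=0x49=73, contrib = 73<<14 = 1196032; acc -> 1199873, shift -> 21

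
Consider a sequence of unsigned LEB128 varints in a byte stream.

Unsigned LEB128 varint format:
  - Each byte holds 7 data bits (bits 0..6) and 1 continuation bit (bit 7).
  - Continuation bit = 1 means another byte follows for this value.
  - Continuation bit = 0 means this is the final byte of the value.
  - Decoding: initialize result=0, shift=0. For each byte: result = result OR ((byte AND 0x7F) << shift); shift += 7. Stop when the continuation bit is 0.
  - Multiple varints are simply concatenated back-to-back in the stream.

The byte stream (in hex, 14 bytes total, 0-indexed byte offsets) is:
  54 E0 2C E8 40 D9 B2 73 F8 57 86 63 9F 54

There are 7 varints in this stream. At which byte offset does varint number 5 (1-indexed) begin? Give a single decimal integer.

Answer: 8

Derivation:
  byte[0]=0x54 cont=0 payload=0x54=84: acc |= 84<<0 -> acc=84 shift=7 [end]
Varint 1: bytes[0:1] = 54 -> value 84 (1 byte(s))
  byte[1]=0xE0 cont=1 payload=0x60=96: acc |= 96<<0 -> acc=96 shift=7
  byte[2]=0x2C cont=0 payload=0x2C=44: acc |= 44<<7 -> acc=5728 shift=14 [end]
Varint 2: bytes[1:3] = E0 2C -> value 5728 (2 byte(s))
  byte[3]=0xE8 cont=1 payload=0x68=104: acc |= 104<<0 -> acc=104 shift=7
  byte[4]=0x40 cont=0 payload=0x40=64: acc |= 64<<7 -> acc=8296 shift=14 [end]
Varint 3: bytes[3:5] = E8 40 -> value 8296 (2 byte(s))
  byte[5]=0xD9 cont=1 payload=0x59=89: acc |= 89<<0 -> acc=89 shift=7
  byte[6]=0xB2 cont=1 payload=0x32=50: acc |= 50<<7 -> acc=6489 shift=14
  byte[7]=0x73 cont=0 payload=0x73=115: acc |= 115<<14 -> acc=1890649 shift=21 [end]
Varint 4: bytes[5:8] = D9 B2 73 -> value 1890649 (3 byte(s))
  byte[8]=0xF8 cont=1 payload=0x78=120: acc |= 120<<0 -> acc=120 shift=7
  byte[9]=0x57 cont=0 payload=0x57=87: acc |= 87<<7 -> acc=11256 shift=14 [end]
Varint 5: bytes[8:10] = F8 57 -> value 11256 (2 byte(s))
  byte[10]=0x86 cont=1 payload=0x06=6: acc |= 6<<0 -> acc=6 shift=7
  byte[11]=0x63 cont=0 payload=0x63=99: acc |= 99<<7 -> acc=12678 shift=14 [end]
Varint 6: bytes[10:12] = 86 63 -> value 12678 (2 byte(s))
  byte[12]=0x9F cont=1 payload=0x1F=31: acc |= 31<<0 -> acc=31 shift=7
  byte[13]=0x54 cont=0 payload=0x54=84: acc |= 84<<7 -> acc=10783 shift=14 [end]
Varint 7: bytes[12:14] = 9F 54 -> value 10783 (2 byte(s))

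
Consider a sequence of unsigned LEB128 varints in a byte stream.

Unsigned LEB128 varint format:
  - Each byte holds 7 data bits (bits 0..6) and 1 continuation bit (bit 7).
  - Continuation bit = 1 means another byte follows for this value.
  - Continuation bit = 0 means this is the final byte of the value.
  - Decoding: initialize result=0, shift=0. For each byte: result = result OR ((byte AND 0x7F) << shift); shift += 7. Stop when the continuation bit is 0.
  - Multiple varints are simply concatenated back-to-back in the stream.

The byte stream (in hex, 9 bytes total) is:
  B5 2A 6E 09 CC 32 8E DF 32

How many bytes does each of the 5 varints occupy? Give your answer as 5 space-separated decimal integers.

  byte[0]=0xB5 cont=1 payload=0x35=53: acc |= 53<<0 -> acc=53 shift=7
  byte[1]=0x2A cont=0 payload=0x2A=42: acc |= 42<<7 -> acc=5429 shift=14 [end]
Varint 1: bytes[0:2] = B5 2A -> value 5429 (2 byte(s))
  byte[2]=0x6E cont=0 payload=0x6E=110: acc |= 110<<0 -> acc=110 shift=7 [end]
Varint 2: bytes[2:3] = 6E -> value 110 (1 byte(s))
  byte[3]=0x09 cont=0 payload=0x09=9: acc |= 9<<0 -> acc=9 shift=7 [end]
Varint 3: bytes[3:4] = 09 -> value 9 (1 byte(s))
  byte[4]=0xCC cont=1 payload=0x4C=76: acc |= 76<<0 -> acc=76 shift=7
  byte[5]=0x32 cont=0 payload=0x32=50: acc |= 50<<7 -> acc=6476 shift=14 [end]
Varint 4: bytes[4:6] = CC 32 -> value 6476 (2 byte(s))
  byte[6]=0x8E cont=1 payload=0x0E=14: acc |= 14<<0 -> acc=14 shift=7
  byte[7]=0xDF cont=1 payload=0x5F=95: acc |= 95<<7 -> acc=12174 shift=14
  byte[8]=0x32 cont=0 payload=0x32=50: acc |= 50<<14 -> acc=831374 shift=21 [end]
Varint 5: bytes[6:9] = 8E DF 32 -> value 831374 (3 byte(s))

Answer: 2 1 1 2 3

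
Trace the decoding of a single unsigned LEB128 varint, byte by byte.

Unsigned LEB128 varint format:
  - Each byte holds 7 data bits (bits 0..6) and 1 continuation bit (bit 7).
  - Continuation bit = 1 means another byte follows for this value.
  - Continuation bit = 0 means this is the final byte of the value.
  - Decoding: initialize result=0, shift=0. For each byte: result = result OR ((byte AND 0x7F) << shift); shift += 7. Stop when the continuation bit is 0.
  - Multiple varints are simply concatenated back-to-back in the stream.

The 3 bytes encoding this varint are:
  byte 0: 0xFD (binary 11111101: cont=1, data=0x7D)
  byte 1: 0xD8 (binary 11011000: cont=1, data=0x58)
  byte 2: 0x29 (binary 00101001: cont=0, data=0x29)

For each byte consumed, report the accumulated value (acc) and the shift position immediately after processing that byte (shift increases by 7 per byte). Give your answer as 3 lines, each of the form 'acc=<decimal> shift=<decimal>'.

Answer: acc=125 shift=7
acc=11389 shift=14
acc=683133 shift=21

Derivation:
byte 0=0xFD: payload=0x7D=125, contrib = 125<<0 = 125; acc -> 125, shift -> 7
byte 1=0xD8: payload=0x58=88, contrib = 88<<7 = 11264; acc -> 11389, shift -> 14
byte 2=0x29: payload=0x29=41, contrib = 41<<14 = 671744; acc -> 683133, shift -> 21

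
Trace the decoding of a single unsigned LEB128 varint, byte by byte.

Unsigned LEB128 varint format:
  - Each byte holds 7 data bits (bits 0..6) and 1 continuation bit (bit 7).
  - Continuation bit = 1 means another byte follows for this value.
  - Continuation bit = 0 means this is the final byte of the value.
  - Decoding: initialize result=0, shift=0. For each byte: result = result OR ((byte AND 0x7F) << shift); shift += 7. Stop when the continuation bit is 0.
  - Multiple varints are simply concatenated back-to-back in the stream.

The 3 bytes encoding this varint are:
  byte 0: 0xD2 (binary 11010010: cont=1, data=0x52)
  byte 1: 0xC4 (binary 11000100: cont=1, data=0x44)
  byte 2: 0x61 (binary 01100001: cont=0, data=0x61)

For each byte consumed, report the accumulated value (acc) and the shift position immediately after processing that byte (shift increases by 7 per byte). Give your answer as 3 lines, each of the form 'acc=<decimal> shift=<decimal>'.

Answer: acc=82 shift=7
acc=8786 shift=14
acc=1598034 shift=21

Derivation:
byte 0=0xD2: payload=0x52=82, contrib = 82<<0 = 82; acc -> 82, shift -> 7
byte 1=0xC4: payload=0x44=68, contrib = 68<<7 = 8704; acc -> 8786, shift -> 14
byte 2=0x61: payload=0x61=97, contrib = 97<<14 = 1589248; acc -> 1598034, shift -> 21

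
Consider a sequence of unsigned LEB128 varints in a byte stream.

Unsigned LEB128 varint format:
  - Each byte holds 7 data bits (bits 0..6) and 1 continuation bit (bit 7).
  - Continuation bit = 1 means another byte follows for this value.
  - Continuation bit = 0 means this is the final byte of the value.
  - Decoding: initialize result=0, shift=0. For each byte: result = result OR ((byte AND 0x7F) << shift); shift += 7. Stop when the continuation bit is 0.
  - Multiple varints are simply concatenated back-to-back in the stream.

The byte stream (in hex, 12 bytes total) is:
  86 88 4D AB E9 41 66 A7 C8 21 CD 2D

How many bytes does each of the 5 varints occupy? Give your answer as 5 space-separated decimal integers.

Answer: 3 3 1 3 2

Derivation:
  byte[0]=0x86 cont=1 payload=0x06=6: acc |= 6<<0 -> acc=6 shift=7
  byte[1]=0x88 cont=1 payload=0x08=8: acc |= 8<<7 -> acc=1030 shift=14
  byte[2]=0x4D cont=0 payload=0x4D=77: acc |= 77<<14 -> acc=1262598 shift=21 [end]
Varint 1: bytes[0:3] = 86 88 4D -> value 1262598 (3 byte(s))
  byte[3]=0xAB cont=1 payload=0x2B=43: acc |= 43<<0 -> acc=43 shift=7
  byte[4]=0xE9 cont=1 payload=0x69=105: acc |= 105<<7 -> acc=13483 shift=14
  byte[5]=0x41 cont=0 payload=0x41=65: acc |= 65<<14 -> acc=1078443 shift=21 [end]
Varint 2: bytes[3:6] = AB E9 41 -> value 1078443 (3 byte(s))
  byte[6]=0x66 cont=0 payload=0x66=102: acc |= 102<<0 -> acc=102 shift=7 [end]
Varint 3: bytes[6:7] = 66 -> value 102 (1 byte(s))
  byte[7]=0xA7 cont=1 payload=0x27=39: acc |= 39<<0 -> acc=39 shift=7
  byte[8]=0xC8 cont=1 payload=0x48=72: acc |= 72<<7 -> acc=9255 shift=14
  byte[9]=0x21 cont=0 payload=0x21=33: acc |= 33<<14 -> acc=549927 shift=21 [end]
Varint 4: bytes[7:10] = A7 C8 21 -> value 549927 (3 byte(s))
  byte[10]=0xCD cont=1 payload=0x4D=77: acc |= 77<<0 -> acc=77 shift=7
  byte[11]=0x2D cont=0 payload=0x2D=45: acc |= 45<<7 -> acc=5837 shift=14 [end]
Varint 5: bytes[10:12] = CD 2D -> value 5837 (2 byte(s))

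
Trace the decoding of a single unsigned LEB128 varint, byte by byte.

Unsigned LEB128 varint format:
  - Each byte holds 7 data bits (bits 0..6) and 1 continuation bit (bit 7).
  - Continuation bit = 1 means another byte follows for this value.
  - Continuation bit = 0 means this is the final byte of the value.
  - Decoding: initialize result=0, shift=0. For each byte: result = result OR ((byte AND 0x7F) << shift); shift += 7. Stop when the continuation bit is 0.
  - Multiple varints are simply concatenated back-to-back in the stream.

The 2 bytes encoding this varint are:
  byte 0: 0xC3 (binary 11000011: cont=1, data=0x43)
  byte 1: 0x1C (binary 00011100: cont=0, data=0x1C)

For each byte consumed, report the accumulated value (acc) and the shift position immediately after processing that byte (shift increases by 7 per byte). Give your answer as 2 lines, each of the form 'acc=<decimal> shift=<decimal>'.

byte 0=0xC3: payload=0x43=67, contrib = 67<<0 = 67; acc -> 67, shift -> 7
byte 1=0x1C: payload=0x1C=28, contrib = 28<<7 = 3584; acc -> 3651, shift -> 14

Answer: acc=67 shift=7
acc=3651 shift=14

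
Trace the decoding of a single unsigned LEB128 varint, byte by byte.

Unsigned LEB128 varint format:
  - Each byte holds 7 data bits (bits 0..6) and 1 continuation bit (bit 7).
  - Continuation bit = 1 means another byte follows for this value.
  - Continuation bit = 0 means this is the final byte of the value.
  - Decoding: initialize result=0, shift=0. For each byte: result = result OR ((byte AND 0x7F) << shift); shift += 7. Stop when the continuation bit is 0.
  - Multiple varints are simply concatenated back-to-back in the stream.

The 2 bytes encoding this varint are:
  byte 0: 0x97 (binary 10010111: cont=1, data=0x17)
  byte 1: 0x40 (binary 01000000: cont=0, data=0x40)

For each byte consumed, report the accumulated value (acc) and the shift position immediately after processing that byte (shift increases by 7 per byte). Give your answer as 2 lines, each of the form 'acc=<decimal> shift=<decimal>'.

byte 0=0x97: payload=0x17=23, contrib = 23<<0 = 23; acc -> 23, shift -> 7
byte 1=0x40: payload=0x40=64, contrib = 64<<7 = 8192; acc -> 8215, shift -> 14

Answer: acc=23 shift=7
acc=8215 shift=14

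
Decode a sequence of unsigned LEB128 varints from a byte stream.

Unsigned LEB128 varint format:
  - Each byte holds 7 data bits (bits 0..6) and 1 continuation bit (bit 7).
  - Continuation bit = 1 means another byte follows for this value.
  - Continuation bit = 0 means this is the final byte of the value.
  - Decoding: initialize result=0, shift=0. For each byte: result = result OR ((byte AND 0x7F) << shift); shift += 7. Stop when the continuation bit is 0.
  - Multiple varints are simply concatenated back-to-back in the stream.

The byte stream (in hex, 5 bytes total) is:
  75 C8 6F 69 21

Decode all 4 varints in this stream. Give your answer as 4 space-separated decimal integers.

  byte[0]=0x75 cont=0 payload=0x75=117: acc |= 117<<0 -> acc=117 shift=7 [end]
Varint 1: bytes[0:1] = 75 -> value 117 (1 byte(s))
  byte[1]=0xC8 cont=1 payload=0x48=72: acc |= 72<<0 -> acc=72 shift=7
  byte[2]=0x6F cont=0 payload=0x6F=111: acc |= 111<<7 -> acc=14280 shift=14 [end]
Varint 2: bytes[1:3] = C8 6F -> value 14280 (2 byte(s))
  byte[3]=0x69 cont=0 payload=0x69=105: acc |= 105<<0 -> acc=105 shift=7 [end]
Varint 3: bytes[3:4] = 69 -> value 105 (1 byte(s))
  byte[4]=0x21 cont=0 payload=0x21=33: acc |= 33<<0 -> acc=33 shift=7 [end]
Varint 4: bytes[4:5] = 21 -> value 33 (1 byte(s))

Answer: 117 14280 105 33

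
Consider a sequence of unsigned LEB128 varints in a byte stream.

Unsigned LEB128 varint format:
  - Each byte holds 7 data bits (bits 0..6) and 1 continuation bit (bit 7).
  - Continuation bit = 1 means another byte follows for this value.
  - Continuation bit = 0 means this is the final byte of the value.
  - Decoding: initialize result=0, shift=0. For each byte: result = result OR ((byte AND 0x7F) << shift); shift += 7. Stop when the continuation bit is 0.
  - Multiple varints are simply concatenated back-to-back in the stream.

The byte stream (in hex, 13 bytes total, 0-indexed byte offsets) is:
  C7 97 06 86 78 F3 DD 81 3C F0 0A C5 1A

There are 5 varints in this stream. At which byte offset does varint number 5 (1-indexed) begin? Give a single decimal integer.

Answer: 11

Derivation:
  byte[0]=0xC7 cont=1 payload=0x47=71: acc |= 71<<0 -> acc=71 shift=7
  byte[1]=0x97 cont=1 payload=0x17=23: acc |= 23<<7 -> acc=3015 shift=14
  byte[2]=0x06 cont=0 payload=0x06=6: acc |= 6<<14 -> acc=101319 shift=21 [end]
Varint 1: bytes[0:3] = C7 97 06 -> value 101319 (3 byte(s))
  byte[3]=0x86 cont=1 payload=0x06=6: acc |= 6<<0 -> acc=6 shift=7
  byte[4]=0x78 cont=0 payload=0x78=120: acc |= 120<<7 -> acc=15366 shift=14 [end]
Varint 2: bytes[3:5] = 86 78 -> value 15366 (2 byte(s))
  byte[5]=0xF3 cont=1 payload=0x73=115: acc |= 115<<0 -> acc=115 shift=7
  byte[6]=0xDD cont=1 payload=0x5D=93: acc |= 93<<7 -> acc=12019 shift=14
  byte[7]=0x81 cont=1 payload=0x01=1: acc |= 1<<14 -> acc=28403 shift=21
  byte[8]=0x3C cont=0 payload=0x3C=60: acc |= 60<<21 -> acc=125857523 shift=28 [end]
Varint 3: bytes[5:9] = F3 DD 81 3C -> value 125857523 (4 byte(s))
  byte[9]=0xF0 cont=1 payload=0x70=112: acc |= 112<<0 -> acc=112 shift=7
  byte[10]=0x0A cont=0 payload=0x0A=10: acc |= 10<<7 -> acc=1392 shift=14 [end]
Varint 4: bytes[9:11] = F0 0A -> value 1392 (2 byte(s))
  byte[11]=0xC5 cont=1 payload=0x45=69: acc |= 69<<0 -> acc=69 shift=7
  byte[12]=0x1A cont=0 payload=0x1A=26: acc |= 26<<7 -> acc=3397 shift=14 [end]
Varint 5: bytes[11:13] = C5 1A -> value 3397 (2 byte(s))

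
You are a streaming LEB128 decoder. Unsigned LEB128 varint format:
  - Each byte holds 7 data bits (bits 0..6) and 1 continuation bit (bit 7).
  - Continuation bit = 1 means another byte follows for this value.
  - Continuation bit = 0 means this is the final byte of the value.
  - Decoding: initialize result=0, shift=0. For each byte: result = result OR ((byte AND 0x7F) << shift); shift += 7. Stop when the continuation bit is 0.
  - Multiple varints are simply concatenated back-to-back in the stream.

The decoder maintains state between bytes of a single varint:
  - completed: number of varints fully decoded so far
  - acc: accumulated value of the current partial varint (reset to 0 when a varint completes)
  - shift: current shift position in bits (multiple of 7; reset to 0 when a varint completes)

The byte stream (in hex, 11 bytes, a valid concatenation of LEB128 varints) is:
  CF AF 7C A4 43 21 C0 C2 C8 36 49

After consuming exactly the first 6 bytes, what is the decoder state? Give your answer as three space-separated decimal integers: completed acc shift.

byte[0]=0xCF cont=1 payload=0x4F: acc |= 79<<0 -> completed=0 acc=79 shift=7
byte[1]=0xAF cont=1 payload=0x2F: acc |= 47<<7 -> completed=0 acc=6095 shift=14
byte[2]=0x7C cont=0 payload=0x7C: varint #1 complete (value=2037711); reset -> completed=1 acc=0 shift=0
byte[3]=0xA4 cont=1 payload=0x24: acc |= 36<<0 -> completed=1 acc=36 shift=7
byte[4]=0x43 cont=0 payload=0x43: varint #2 complete (value=8612); reset -> completed=2 acc=0 shift=0
byte[5]=0x21 cont=0 payload=0x21: varint #3 complete (value=33); reset -> completed=3 acc=0 shift=0

Answer: 3 0 0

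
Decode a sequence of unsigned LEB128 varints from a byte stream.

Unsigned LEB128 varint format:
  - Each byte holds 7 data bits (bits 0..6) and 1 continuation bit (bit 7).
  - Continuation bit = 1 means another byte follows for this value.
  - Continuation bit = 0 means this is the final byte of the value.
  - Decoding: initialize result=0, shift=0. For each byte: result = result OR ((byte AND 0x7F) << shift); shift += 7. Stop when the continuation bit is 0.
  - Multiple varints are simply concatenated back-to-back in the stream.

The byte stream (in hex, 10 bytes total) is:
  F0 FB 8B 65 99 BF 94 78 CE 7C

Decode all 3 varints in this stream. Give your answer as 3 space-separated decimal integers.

  byte[0]=0xF0 cont=1 payload=0x70=112: acc |= 112<<0 -> acc=112 shift=7
  byte[1]=0xFB cont=1 payload=0x7B=123: acc |= 123<<7 -> acc=15856 shift=14
  byte[2]=0x8B cont=1 payload=0x0B=11: acc |= 11<<14 -> acc=196080 shift=21
  byte[3]=0x65 cont=0 payload=0x65=101: acc |= 101<<21 -> acc=212008432 shift=28 [end]
Varint 1: bytes[0:4] = F0 FB 8B 65 -> value 212008432 (4 byte(s))
  byte[4]=0x99 cont=1 payload=0x19=25: acc |= 25<<0 -> acc=25 shift=7
  byte[5]=0xBF cont=1 payload=0x3F=63: acc |= 63<<7 -> acc=8089 shift=14
  byte[6]=0x94 cont=1 payload=0x14=20: acc |= 20<<14 -> acc=335769 shift=21
  byte[7]=0x78 cont=0 payload=0x78=120: acc |= 120<<21 -> acc=251994009 shift=28 [end]
Varint 2: bytes[4:8] = 99 BF 94 78 -> value 251994009 (4 byte(s))
  byte[8]=0xCE cont=1 payload=0x4E=78: acc |= 78<<0 -> acc=78 shift=7
  byte[9]=0x7C cont=0 payload=0x7C=124: acc |= 124<<7 -> acc=15950 shift=14 [end]
Varint 3: bytes[8:10] = CE 7C -> value 15950 (2 byte(s))

Answer: 212008432 251994009 15950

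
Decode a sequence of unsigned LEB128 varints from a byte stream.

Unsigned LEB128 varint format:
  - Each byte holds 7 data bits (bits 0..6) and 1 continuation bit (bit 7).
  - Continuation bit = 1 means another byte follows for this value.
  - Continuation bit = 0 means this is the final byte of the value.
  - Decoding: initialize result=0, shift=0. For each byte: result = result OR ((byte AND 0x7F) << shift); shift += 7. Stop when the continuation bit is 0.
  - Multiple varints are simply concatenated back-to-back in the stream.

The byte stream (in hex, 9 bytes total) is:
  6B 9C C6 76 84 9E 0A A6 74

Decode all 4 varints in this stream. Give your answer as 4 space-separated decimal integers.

Answer: 107 1942300 167684 14886

Derivation:
  byte[0]=0x6B cont=0 payload=0x6B=107: acc |= 107<<0 -> acc=107 shift=7 [end]
Varint 1: bytes[0:1] = 6B -> value 107 (1 byte(s))
  byte[1]=0x9C cont=1 payload=0x1C=28: acc |= 28<<0 -> acc=28 shift=7
  byte[2]=0xC6 cont=1 payload=0x46=70: acc |= 70<<7 -> acc=8988 shift=14
  byte[3]=0x76 cont=0 payload=0x76=118: acc |= 118<<14 -> acc=1942300 shift=21 [end]
Varint 2: bytes[1:4] = 9C C6 76 -> value 1942300 (3 byte(s))
  byte[4]=0x84 cont=1 payload=0x04=4: acc |= 4<<0 -> acc=4 shift=7
  byte[5]=0x9E cont=1 payload=0x1E=30: acc |= 30<<7 -> acc=3844 shift=14
  byte[6]=0x0A cont=0 payload=0x0A=10: acc |= 10<<14 -> acc=167684 shift=21 [end]
Varint 3: bytes[4:7] = 84 9E 0A -> value 167684 (3 byte(s))
  byte[7]=0xA6 cont=1 payload=0x26=38: acc |= 38<<0 -> acc=38 shift=7
  byte[8]=0x74 cont=0 payload=0x74=116: acc |= 116<<7 -> acc=14886 shift=14 [end]
Varint 4: bytes[7:9] = A6 74 -> value 14886 (2 byte(s))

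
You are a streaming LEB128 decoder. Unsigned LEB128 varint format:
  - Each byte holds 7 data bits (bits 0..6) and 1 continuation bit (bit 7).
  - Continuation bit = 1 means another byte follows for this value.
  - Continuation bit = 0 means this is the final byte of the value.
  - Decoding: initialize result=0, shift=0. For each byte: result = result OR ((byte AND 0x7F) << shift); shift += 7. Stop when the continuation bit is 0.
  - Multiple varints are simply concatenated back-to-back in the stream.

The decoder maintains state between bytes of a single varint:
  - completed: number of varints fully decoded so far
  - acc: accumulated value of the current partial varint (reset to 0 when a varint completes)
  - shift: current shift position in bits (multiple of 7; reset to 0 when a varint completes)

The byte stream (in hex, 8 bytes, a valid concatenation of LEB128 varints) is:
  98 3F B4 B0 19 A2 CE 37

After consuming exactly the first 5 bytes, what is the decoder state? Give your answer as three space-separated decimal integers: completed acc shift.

Answer: 2 0 0

Derivation:
byte[0]=0x98 cont=1 payload=0x18: acc |= 24<<0 -> completed=0 acc=24 shift=7
byte[1]=0x3F cont=0 payload=0x3F: varint #1 complete (value=8088); reset -> completed=1 acc=0 shift=0
byte[2]=0xB4 cont=1 payload=0x34: acc |= 52<<0 -> completed=1 acc=52 shift=7
byte[3]=0xB0 cont=1 payload=0x30: acc |= 48<<7 -> completed=1 acc=6196 shift=14
byte[4]=0x19 cont=0 payload=0x19: varint #2 complete (value=415796); reset -> completed=2 acc=0 shift=0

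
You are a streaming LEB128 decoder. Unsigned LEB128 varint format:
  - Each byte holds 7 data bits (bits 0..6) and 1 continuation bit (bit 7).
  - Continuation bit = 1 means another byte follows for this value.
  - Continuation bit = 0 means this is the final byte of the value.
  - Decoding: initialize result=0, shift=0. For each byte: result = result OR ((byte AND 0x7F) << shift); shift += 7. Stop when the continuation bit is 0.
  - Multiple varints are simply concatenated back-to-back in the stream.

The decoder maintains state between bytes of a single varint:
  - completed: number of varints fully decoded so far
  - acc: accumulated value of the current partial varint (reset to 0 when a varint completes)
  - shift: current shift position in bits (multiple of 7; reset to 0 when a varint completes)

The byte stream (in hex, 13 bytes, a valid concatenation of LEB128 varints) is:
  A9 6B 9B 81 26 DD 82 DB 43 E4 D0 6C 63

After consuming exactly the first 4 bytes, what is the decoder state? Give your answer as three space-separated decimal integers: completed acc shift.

byte[0]=0xA9 cont=1 payload=0x29: acc |= 41<<0 -> completed=0 acc=41 shift=7
byte[1]=0x6B cont=0 payload=0x6B: varint #1 complete (value=13737); reset -> completed=1 acc=0 shift=0
byte[2]=0x9B cont=1 payload=0x1B: acc |= 27<<0 -> completed=1 acc=27 shift=7
byte[3]=0x81 cont=1 payload=0x01: acc |= 1<<7 -> completed=1 acc=155 shift=14

Answer: 1 155 14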